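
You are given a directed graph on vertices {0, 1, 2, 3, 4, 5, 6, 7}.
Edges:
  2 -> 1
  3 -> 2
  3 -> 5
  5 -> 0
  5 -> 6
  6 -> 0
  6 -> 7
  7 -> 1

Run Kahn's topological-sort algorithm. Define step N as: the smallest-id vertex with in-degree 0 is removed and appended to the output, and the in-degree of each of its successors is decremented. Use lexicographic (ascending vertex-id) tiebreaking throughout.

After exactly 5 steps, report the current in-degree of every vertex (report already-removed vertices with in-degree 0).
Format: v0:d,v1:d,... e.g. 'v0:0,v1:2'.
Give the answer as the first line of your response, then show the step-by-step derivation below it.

v0:0,v1:1,v2:0,v3:0,v4:0,v5:0,v6:0,v7:0

step 1: output 3; order=[3]; indeg=(2,2,0,0,0,0,1,1)
step 2: output 2; order=[3,2]; indeg=(2,1,0,0,0,0,1,1)
step 3: output 4; order=[3,2,4]; indeg=(2,1,0,0,0,0,1,1)
step 4: output 5; order=[3,2,4,5]; indeg=(1,1,0,0,0,0,0,1)
step 5: output 6; order=[3,2,4,5,6]; indeg=(0,1,0,0,0,0,0,0)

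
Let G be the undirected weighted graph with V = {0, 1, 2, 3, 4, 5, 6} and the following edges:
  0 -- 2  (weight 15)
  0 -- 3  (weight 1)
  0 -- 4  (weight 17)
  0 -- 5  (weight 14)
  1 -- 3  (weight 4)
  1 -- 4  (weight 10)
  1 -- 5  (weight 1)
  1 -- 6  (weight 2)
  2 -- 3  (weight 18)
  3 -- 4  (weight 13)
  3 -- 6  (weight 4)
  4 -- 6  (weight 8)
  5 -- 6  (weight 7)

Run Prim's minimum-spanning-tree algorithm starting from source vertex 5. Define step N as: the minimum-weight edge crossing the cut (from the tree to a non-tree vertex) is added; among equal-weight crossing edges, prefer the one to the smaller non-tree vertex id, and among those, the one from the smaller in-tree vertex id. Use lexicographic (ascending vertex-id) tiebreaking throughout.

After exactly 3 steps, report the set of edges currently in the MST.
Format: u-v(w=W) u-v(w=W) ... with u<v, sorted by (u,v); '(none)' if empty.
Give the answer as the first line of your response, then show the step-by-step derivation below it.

1-3(w=4) 1-5(w=1) 1-6(w=2)

step 1: add edge 1-5 (w=1); MST = {1-5(w=1)}
step 2: add edge 1-6 (w=2); MST = {1-5(w=1) 1-6(w=2)}
step 3: add edge 1-3 (w=4); MST = {1-3(w=4) 1-5(w=1) 1-6(w=2)}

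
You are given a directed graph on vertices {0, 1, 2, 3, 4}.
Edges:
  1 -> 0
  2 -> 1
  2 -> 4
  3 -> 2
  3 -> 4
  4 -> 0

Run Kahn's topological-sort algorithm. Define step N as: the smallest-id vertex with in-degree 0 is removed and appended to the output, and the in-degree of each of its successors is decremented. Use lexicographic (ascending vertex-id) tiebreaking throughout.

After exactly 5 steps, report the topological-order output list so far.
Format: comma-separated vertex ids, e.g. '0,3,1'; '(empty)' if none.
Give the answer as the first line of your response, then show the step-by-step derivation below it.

3,2,1,4,0

step 1: output 3; order=[3]; indeg=(2,1,0,0,1)
step 2: output 2; order=[3,2]; indeg=(2,0,0,0,0)
step 3: output 1; order=[3,2,1]; indeg=(1,0,0,0,0)
step 4: output 4; order=[3,2,1,4]; indeg=(0,0,0,0,0)
step 5: output 0; order=[3,2,1,4,0]; indeg=(0,0,0,0,0)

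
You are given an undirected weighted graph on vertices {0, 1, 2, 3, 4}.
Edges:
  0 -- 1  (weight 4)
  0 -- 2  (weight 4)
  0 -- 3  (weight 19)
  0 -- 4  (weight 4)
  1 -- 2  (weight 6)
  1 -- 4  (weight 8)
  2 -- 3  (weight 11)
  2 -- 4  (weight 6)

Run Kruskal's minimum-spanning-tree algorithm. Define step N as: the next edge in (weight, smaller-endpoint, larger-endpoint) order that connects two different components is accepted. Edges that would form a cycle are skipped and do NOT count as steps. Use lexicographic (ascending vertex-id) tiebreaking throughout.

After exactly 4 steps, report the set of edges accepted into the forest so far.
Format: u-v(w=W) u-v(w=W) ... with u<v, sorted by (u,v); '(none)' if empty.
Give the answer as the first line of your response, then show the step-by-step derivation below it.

0-1(w=4) 0-2(w=4) 0-4(w=4) 2-3(w=11)

step 1: add edge 0-1 (w=4); MST = {0-1(w=4)}
step 2: add edge 0-2 (w=4); MST = {0-1(w=4) 0-2(w=4)}
step 3: add edge 0-4 (w=4); MST = {0-1(w=4) 0-2(w=4) 0-4(w=4)}
step 4: add edge 2-3 (w=11); MST = {0-1(w=4) 0-2(w=4) 0-4(w=4) 2-3(w=11)}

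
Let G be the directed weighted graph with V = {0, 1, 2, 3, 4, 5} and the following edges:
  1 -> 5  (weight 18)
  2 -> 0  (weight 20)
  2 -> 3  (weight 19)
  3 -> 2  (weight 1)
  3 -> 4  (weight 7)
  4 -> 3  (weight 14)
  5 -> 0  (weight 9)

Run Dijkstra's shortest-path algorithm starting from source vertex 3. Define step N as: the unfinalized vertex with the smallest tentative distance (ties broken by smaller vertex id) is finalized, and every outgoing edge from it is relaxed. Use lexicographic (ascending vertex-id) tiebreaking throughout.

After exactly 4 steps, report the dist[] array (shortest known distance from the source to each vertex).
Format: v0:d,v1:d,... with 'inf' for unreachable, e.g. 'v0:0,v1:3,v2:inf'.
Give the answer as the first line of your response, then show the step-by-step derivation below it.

v0:21,v1:inf,v2:1,v3:0,v4:7,v5:inf

step 1: dist = v0:inf,v1:inf,v2:1,v3:0,v4:7,v5:inf
step 2: dist = v0:21,v1:inf,v2:1,v3:0,v4:7,v5:inf
step 3: dist = v0:21,v1:inf,v2:1,v3:0,v4:7,v5:inf
step 4: dist = v0:21,v1:inf,v2:1,v3:0,v4:7,v5:inf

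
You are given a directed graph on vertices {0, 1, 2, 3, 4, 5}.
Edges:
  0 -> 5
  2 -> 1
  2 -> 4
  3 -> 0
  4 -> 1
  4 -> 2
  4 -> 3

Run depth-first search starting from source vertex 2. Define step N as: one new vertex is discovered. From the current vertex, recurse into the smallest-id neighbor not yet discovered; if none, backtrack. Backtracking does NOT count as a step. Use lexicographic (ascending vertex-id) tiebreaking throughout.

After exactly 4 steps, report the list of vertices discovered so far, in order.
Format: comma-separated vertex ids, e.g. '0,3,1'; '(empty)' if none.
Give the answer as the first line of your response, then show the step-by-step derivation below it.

2,1,4,3

step 1: discover 2; path=2; order=2
step 2: discover 1; path=2>1; order=2,1
step 3: discover 4; path=2>4; order=2,1,4
step 4: discover 3; path=2>4>3; order=2,1,4,3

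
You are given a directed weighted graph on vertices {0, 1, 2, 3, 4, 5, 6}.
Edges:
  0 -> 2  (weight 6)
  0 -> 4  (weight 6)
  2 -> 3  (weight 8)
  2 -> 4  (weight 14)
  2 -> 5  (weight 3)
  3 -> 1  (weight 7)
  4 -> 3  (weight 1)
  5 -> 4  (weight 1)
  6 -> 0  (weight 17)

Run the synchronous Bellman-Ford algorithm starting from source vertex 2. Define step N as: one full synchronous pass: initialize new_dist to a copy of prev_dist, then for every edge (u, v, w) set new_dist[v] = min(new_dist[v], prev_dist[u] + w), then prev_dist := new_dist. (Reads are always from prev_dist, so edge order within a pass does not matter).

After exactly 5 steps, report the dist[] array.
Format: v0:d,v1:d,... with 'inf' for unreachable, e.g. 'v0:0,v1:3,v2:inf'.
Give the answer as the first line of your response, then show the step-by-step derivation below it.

v0:inf,v1:12,v2:0,v3:5,v4:4,v5:3,v6:inf

step 1: dist = v0:inf,v1:inf,v2:0,v3:8,v4:14,v5:3,v6:inf
step 2: dist = v0:inf,v1:15,v2:0,v3:8,v4:4,v5:3,v6:inf
step 3: dist = v0:inf,v1:15,v2:0,v3:5,v4:4,v5:3,v6:inf
step 4: dist = v0:inf,v1:12,v2:0,v3:5,v4:4,v5:3,v6:inf
step 5: dist = v0:inf,v1:12,v2:0,v3:5,v4:4,v5:3,v6:inf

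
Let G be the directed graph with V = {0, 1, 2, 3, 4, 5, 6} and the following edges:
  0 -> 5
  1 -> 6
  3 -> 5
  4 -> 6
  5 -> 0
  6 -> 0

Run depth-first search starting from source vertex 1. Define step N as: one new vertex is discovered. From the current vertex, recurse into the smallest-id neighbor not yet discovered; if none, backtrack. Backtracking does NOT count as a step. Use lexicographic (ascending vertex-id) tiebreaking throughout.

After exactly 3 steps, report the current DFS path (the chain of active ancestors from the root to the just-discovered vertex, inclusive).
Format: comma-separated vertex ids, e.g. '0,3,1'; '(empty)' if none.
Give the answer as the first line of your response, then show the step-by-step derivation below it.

1,6,0

step 1: discover 1; path=1; order=1
step 2: discover 6; path=1>6; order=1,6
step 3: discover 0; path=1>6>0; order=1,6,0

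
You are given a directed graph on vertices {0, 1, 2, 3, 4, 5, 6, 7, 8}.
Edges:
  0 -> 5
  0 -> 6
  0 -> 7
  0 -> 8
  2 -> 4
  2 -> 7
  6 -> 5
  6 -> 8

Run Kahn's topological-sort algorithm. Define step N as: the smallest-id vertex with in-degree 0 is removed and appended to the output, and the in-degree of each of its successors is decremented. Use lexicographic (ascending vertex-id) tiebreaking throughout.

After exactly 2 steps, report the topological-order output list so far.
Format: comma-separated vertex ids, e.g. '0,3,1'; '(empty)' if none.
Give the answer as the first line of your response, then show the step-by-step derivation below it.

0,1

step 1: output 0; order=[0]; indeg=(0,0,0,0,1,1,0,1,1)
step 2: output 1; order=[0,1]; indeg=(0,0,0,0,1,1,0,1,1)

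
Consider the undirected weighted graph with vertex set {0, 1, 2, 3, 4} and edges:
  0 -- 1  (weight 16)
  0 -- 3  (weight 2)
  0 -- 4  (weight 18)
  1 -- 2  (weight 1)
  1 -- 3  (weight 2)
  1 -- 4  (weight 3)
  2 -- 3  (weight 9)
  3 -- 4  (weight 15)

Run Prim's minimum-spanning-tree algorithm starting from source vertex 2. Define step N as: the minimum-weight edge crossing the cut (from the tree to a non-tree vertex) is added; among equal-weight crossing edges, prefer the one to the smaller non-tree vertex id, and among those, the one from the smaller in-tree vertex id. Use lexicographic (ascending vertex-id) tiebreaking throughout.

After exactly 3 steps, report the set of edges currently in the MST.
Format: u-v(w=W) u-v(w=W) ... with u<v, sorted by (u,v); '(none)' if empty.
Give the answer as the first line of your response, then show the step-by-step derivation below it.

0-3(w=2) 1-2(w=1) 1-3(w=2)

step 1: add edge 1-2 (w=1); MST = {1-2(w=1)}
step 2: add edge 1-3 (w=2); MST = {1-2(w=1) 1-3(w=2)}
step 3: add edge 0-3 (w=2); MST = {0-3(w=2) 1-2(w=1) 1-3(w=2)}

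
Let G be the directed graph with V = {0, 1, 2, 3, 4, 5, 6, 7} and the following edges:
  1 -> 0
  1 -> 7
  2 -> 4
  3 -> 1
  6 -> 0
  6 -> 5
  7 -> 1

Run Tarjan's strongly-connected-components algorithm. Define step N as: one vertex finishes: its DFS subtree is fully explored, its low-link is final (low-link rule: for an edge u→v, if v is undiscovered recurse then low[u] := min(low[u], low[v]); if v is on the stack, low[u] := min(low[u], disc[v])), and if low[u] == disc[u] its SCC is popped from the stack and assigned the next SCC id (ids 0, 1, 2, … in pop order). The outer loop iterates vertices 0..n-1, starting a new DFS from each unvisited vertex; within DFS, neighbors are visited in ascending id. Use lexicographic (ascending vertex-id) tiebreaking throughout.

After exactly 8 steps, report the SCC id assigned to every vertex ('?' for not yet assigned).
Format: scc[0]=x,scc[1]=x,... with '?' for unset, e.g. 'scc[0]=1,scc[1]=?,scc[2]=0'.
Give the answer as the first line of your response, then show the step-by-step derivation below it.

scc[0]=0,scc[1]=1,scc[2]=3,scc[3]=4,scc[4]=2,scc[5]=5,scc[6]=6,scc[7]=1

step 1: low=(low[0]=0,low[1]=?,low[2]=?,low[3]=?,low[4]=?,low[5]=?,low[6]=?,low[7]=?); scc=(scc[0]=0,scc[1]=?,scc[2]=?,scc[3]=?,scc[4]=?,scc[5]=?,scc[6]=?,scc[7]=?)
step 2: low=(low[0]=0,low[1]=1,low[2]=?,low[3]=?,low[4]=?,low[5]=?,low[6]=?,low[7]=1); scc=(scc[0]=0,scc[1]=?,scc[2]=?,scc[3]=?,scc[4]=?,scc[5]=?,scc[6]=?,scc[7]=?)
step 3: low=(low[0]=0,low[1]=1,low[2]=?,low[3]=?,low[4]=?,low[5]=?,low[6]=?,low[7]=1); scc=(scc[0]=0,scc[1]=1,scc[2]=?,scc[3]=?,scc[4]=?,scc[5]=?,scc[6]=?,scc[7]=1)
step 4: low=(low[0]=0,low[1]=1,low[2]=3,low[3]=?,low[4]=4,low[5]=?,low[6]=?,low[7]=1); scc=(scc[0]=0,scc[1]=1,scc[2]=?,scc[3]=?,scc[4]=2,scc[5]=?,scc[6]=?,scc[7]=1)
step 5: low=(low[0]=0,low[1]=1,low[2]=3,low[3]=?,low[4]=4,low[5]=?,low[6]=?,low[7]=1); scc=(scc[0]=0,scc[1]=1,scc[2]=3,scc[3]=?,scc[4]=2,scc[5]=?,scc[6]=?,scc[7]=1)
step 6: low=(low[0]=0,low[1]=1,low[2]=3,low[3]=5,low[4]=4,low[5]=?,low[6]=?,low[7]=1); scc=(scc[0]=0,scc[1]=1,scc[2]=3,scc[3]=4,scc[4]=2,scc[5]=?,scc[6]=?,scc[7]=1)
step 7: low=(low[0]=0,low[1]=1,low[2]=3,low[3]=5,low[4]=4,low[5]=6,low[6]=?,low[7]=1); scc=(scc[0]=0,scc[1]=1,scc[2]=3,scc[3]=4,scc[4]=2,scc[5]=5,scc[6]=?,scc[7]=1)
step 8: low=(low[0]=0,low[1]=1,low[2]=3,low[3]=5,low[4]=4,low[5]=6,low[6]=7,low[7]=1); scc=(scc[0]=0,scc[1]=1,scc[2]=3,scc[3]=4,scc[4]=2,scc[5]=5,scc[6]=6,scc[7]=1)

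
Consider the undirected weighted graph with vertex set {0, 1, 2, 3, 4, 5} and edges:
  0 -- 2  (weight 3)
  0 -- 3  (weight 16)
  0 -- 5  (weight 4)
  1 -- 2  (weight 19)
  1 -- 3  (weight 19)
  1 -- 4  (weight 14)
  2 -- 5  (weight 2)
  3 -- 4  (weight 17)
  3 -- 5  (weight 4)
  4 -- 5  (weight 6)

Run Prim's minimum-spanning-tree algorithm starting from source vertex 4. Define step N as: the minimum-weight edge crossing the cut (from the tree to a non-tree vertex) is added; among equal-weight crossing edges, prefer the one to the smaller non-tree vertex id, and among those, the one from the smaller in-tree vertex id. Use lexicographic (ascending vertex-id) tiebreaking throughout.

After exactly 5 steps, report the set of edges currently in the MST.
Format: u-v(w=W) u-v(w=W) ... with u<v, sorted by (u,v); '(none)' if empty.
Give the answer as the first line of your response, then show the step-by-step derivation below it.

0-2(w=3) 1-4(w=14) 2-5(w=2) 3-5(w=4) 4-5(w=6)

step 1: add edge 4-5 (w=6); MST = {4-5(w=6)}
step 2: add edge 2-5 (w=2); MST = {2-5(w=2) 4-5(w=6)}
step 3: add edge 0-2 (w=3); MST = {0-2(w=3) 2-5(w=2) 4-5(w=6)}
step 4: add edge 3-5 (w=4); MST = {0-2(w=3) 2-5(w=2) 3-5(w=4) 4-5(w=6)}
step 5: add edge 1-4 (w=14); MST = {0-2(w=3) 1-4(w=14) 2-5(w=2) 3-5(w=4) 4-5(w=6)}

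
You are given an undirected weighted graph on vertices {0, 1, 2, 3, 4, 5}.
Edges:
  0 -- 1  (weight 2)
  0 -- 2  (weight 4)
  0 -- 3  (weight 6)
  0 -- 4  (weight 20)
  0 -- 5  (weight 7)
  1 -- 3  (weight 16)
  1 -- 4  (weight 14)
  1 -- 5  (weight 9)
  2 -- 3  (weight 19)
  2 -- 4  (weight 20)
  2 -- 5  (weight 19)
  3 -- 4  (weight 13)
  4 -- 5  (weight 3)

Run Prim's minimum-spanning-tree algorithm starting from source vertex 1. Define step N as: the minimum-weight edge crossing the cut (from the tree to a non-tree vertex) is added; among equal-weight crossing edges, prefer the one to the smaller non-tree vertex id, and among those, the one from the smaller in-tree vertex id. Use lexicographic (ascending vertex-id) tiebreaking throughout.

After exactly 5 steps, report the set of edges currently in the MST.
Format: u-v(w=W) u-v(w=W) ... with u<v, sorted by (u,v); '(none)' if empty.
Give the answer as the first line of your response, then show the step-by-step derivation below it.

0-1(w=2) 0-2(w=4) 0-3(w=6) 0-5(w=7) 4-5(w=3)

step 1: add edge 0-1 (w=2); MST = {0-1(w=2)}
step 2: add edge 0-2 (w=4); MST = {0-1(w=2) 0-2(w=4)}
step 3: add edge 0-3 (w=6); MST = {0-1(w=2) 0-2(w=4) 0-3(w=6)}
step 4: add edge 0-5 (w=7); MST = {0-1(w=2) 0-2(w=4) 0-3(w=6) 0-5(w=7)}
step 5: add edge 4-5 (w=3); MST = {0-1(w=2) 0-2(w=4) 0-3(w=6) 0-5(w=7) 4-5(w=3)}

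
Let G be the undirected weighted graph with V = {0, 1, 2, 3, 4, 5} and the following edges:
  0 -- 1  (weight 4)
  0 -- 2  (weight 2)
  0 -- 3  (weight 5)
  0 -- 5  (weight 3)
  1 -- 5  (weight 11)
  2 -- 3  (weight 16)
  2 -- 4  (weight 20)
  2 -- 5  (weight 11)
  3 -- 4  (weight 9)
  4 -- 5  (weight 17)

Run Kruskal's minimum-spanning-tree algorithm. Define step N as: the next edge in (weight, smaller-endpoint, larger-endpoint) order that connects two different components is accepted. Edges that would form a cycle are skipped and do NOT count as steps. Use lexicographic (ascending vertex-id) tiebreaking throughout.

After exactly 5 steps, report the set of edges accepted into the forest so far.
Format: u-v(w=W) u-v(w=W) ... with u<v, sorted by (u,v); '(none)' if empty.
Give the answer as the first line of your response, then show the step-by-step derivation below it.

0-1(w=4) 0-2(w=2) 0-3(w=5) 0-5(w=3) 3-4(w=9)

step 1: add edge 0-2 (w=2); MST = {0-2(w=2)}
step 2: add edge 0-5 (w=3); MST = {0-2(w=2) 0-5(w=3)}
step 3: add edge 0-1 (w=4); MST = {0-1(w=4) 0-2(w=2) 0-5(w=3)}
step 4: add edge 0-3 (w=5); MST = {0-1(w=4) 0-2(w=2) 0-3(w=5) 0-5(w=3)}
step 5: add edge 3-4 (w=9); MST = {0-1(w=4) 0-2(w=2) 0-3(w=5) 0-5(w=3) 3-4(w=9)}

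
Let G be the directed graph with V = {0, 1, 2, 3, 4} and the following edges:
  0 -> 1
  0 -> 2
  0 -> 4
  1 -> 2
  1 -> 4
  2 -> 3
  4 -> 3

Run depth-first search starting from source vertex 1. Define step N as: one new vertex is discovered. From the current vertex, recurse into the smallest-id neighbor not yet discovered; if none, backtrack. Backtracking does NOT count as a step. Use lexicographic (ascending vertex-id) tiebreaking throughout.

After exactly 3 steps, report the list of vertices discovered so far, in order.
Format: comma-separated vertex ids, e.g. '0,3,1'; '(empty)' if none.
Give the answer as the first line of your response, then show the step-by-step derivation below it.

1,2,3

step 1: discover 1; path=1; order=1
step 2: discover 2; path=1>2; order=1,2
step 3: discover 3; path=1>2>3; order=1,2,3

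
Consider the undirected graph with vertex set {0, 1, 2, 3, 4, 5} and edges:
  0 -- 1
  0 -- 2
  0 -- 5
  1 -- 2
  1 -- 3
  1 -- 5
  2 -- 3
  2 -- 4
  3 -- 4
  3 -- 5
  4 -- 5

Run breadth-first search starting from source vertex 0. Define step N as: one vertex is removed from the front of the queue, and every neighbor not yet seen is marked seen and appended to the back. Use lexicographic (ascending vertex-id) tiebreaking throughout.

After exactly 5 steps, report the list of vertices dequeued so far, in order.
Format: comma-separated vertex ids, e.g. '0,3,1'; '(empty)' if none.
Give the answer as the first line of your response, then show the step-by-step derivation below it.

0,1,2,5,3

step 1: dequeue 0; queue=[1,2,5]; order=0
step 2: dequeue 1; queue=[2,5,3]; order=0,1
step 3: dequeue 2; queue=[5,3,4]; order=0,1,2
step 4: dequeue 5; queue=[3,4]; order=0,1,2,5
step 5: dequeue 3; queue=[4]; order=0,1,2,5,3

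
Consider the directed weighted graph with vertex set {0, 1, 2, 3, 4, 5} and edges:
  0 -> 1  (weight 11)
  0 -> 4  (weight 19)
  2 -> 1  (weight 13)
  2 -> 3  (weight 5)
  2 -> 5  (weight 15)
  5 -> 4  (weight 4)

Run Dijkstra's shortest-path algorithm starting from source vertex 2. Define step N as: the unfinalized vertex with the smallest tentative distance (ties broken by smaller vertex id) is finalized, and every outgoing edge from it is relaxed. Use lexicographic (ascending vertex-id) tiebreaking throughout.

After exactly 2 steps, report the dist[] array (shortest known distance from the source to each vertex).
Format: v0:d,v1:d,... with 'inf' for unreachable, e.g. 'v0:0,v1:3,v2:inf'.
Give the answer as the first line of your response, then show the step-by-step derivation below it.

v0:inf,v1:13,v2:0,v3:5,v4:inf,v5:15

step 1: dist = v0:inf,v1:13,v2:0,v3:5,v4:inf,v5:15
step 2: dist = v0:inf,v1:13,v2:0,v3:5,v4:inf,v5:15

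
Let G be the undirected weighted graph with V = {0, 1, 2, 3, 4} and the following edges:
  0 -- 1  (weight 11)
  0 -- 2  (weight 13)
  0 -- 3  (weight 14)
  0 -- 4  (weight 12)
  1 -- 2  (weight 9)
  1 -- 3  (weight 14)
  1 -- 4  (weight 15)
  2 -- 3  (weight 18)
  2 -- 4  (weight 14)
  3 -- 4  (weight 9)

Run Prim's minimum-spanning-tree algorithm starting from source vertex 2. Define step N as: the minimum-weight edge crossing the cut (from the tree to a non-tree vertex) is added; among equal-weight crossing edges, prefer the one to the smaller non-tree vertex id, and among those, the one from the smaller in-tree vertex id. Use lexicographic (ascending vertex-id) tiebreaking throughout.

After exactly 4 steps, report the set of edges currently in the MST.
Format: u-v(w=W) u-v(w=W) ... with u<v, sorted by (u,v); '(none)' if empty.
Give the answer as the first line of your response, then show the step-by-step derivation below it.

0-1(w=11) 0-4(w=12) 1-2(w=9) 3-4(w=9)

step 1: add edge 1-2 (w=9); MST = {1-2(w=9)}
step 2: add edge 0-1 (w=11); MST = {0-1(w=11) 1-2(w=9)}
step 3: add edge 0-4 (w=12); MST = {0-1(w=11) 0-4(w=12) 1-2(w=9)}
step 4: add edge 3-4 (w=9); MST = {0-1(w=11) 0-4(w=12) 1-2(w=9) 3-4(w=9)}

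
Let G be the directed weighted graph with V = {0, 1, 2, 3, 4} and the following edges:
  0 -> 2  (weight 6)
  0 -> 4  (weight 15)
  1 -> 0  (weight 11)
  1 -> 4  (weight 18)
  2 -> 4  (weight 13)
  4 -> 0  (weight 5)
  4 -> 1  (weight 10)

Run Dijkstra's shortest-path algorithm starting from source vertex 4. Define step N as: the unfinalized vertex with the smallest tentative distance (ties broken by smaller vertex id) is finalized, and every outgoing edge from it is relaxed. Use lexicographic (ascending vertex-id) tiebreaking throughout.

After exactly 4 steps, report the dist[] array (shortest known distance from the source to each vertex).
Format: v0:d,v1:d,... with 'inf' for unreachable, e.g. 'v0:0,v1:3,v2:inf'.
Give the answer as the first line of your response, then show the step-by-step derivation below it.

v0:5,v1:10,v2:11,v3:inf,v4:0

step 1: dist = v0:5,v1:10,v2:inf,v3:inf,v4:0
step 2: dist = v0:5,v1:10,v2:11,v3:inf,v4:0
step 3: dist = v0:5,v1:10,v2:11,v3:inf,v4:0
step 4: dist = v0:5,v1:10,v2:11,v3:inf,v4:0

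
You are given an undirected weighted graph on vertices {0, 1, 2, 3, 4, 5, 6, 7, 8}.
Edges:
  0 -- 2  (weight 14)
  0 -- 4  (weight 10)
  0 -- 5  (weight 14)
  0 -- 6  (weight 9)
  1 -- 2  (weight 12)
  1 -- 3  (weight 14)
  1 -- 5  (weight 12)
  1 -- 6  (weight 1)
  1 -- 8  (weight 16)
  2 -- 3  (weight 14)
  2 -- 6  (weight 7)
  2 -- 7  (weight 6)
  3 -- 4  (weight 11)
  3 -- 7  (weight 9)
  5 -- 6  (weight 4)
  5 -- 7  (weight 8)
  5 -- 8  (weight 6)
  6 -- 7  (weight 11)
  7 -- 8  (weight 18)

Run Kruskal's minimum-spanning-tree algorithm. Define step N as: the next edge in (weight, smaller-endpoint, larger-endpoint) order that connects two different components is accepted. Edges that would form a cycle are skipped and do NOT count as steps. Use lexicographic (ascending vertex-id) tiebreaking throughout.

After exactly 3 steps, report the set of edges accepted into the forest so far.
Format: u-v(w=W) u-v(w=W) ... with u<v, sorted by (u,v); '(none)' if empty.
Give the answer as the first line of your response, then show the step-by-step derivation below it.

1-6(w=1) 2-7(w=6) 5-6(w=4)

step 1: add edge 1-6 (w=1); MST = {1-6(w=1)}
step 2: add edge 5-6 (w=4); MST = {1-6(w=1) 5-6(w=4)}
step 3: add edge 2-7 (w=6); MST = {1-6(w=1) 2-7(w=6) 5-6(w=4)}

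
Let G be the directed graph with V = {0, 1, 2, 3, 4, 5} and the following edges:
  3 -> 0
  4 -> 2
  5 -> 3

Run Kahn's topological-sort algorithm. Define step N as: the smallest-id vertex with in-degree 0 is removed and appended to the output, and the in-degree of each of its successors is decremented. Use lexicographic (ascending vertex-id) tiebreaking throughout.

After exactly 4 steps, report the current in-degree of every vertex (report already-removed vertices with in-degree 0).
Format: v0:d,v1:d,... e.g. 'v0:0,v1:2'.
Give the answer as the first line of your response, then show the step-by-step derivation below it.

v0:1,v1:0,v2:0,v3:0,v4:0,v5:0

step 1: output 1; order=[1]; indeg=(1,0,1,1,0,0)
step 2: output 4; order=[1,4]; indeg=(1,0,0,1,0,0)
step 3: output 2; order=[1,4,2]; indeg=(1,0,0,1,0,0)
step 4: output 5; order=[1,4,2,5]; indeg=(1,0,0,0,0,0)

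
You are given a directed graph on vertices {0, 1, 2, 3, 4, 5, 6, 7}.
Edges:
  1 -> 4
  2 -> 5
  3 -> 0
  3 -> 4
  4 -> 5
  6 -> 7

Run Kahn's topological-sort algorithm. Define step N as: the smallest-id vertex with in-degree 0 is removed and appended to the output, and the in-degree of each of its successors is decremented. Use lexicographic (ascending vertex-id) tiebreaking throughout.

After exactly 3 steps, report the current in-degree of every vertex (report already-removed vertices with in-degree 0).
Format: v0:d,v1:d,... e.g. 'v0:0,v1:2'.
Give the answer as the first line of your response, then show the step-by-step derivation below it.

v0:0,v1:0,v2:0,v3:0,v4:0,v5:1,v6:0,v7:1

step 1: output 1; order=[1]; indeg=(1,0,0,0,1,2,0,1)
step 2: output 2; order=[1,2]; indeg=(1,0,0,0,1,1,0,1)
step 3: output 3; order=[1,2,3]; indeg=(0,0,0,0,0,1,0,1)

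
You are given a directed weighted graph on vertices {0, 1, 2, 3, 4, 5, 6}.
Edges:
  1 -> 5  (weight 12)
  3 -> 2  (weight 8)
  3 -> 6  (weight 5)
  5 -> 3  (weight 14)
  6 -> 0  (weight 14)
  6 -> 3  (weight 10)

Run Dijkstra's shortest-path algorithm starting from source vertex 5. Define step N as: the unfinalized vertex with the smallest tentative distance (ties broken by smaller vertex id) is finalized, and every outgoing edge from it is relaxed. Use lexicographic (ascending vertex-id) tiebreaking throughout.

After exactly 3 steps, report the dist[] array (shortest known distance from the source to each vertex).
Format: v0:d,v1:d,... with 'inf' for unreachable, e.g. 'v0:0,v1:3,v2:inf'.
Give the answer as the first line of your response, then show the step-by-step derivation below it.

v0:33,v1:inf,v2:22,v3:14,v4:inf,v5:0,v6:19

step 1: dist = v0:inf,v1:inf,v2:inf,v3:14,v4:inf,v5:0,v6:inf
step 2: dist = v0:inf,v1:inf,v2:22,v3:14,v4:inf,v5:0,v6:19
step 3: dist = v0:33,v1:inf,v2:22,v3:14,v4:inf,v5:0,v6:19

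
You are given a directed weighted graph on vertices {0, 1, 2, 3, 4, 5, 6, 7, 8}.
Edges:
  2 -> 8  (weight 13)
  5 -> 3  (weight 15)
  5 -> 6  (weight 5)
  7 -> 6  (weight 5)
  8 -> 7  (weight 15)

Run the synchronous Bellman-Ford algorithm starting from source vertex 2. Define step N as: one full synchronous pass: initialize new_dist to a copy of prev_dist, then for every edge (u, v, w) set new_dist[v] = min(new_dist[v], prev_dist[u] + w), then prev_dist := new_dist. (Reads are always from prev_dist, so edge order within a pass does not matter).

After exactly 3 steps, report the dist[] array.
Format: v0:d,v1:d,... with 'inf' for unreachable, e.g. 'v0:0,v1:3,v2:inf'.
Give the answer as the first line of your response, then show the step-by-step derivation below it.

v0:inf,v1:inf,v2:0,v3:inf,v4:inf,v5:inf,v6:33,v7:28,v8:13

step 1: dist = v0:inf,v1:inf,v2:0,v3:inf,v4:inf,v5:inf,v6:inf,v7:inf,v8:13
step 2: dist = v0:inf,v1:inf,v2:0,v3:inf,v4:inf,v5:inf,v6:inf,v7:28,v8:13
step 3: dist = v0:inf,v1:inf,v2:0,v3:inf,v4:inf,v5:inf,v6:33,v7:28,v8:13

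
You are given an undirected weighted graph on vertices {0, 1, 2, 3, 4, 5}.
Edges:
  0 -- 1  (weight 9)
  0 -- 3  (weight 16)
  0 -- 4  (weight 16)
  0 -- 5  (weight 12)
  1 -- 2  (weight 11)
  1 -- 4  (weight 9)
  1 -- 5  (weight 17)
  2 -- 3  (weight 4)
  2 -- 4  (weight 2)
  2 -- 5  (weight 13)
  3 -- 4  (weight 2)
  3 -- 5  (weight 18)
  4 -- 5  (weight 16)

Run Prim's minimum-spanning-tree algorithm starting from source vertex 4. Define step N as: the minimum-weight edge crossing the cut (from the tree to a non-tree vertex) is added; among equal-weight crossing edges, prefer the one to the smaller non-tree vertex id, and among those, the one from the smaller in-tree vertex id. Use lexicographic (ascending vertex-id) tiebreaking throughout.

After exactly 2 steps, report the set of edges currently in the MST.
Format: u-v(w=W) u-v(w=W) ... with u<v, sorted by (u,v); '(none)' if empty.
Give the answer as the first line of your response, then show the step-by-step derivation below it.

2-4(w=2) 3-4(w=2)

step 1: add edge 2-4 (w=2); MST = {2-4(w=2)}
step 2: add edge 3-4 (w=2); MST = {2-4(w=2) 3-4(w=2)}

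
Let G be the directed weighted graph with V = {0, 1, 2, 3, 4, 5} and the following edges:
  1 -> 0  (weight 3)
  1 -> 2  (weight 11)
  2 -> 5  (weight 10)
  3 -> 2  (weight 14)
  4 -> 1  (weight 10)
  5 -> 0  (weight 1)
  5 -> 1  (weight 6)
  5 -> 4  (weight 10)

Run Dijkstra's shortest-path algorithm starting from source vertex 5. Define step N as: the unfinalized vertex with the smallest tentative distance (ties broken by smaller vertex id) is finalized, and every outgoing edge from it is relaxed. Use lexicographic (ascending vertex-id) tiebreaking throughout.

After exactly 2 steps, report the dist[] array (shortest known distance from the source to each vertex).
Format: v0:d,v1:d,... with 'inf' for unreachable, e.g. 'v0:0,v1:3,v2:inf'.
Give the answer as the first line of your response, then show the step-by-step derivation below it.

v0:1,v1:6,v2:inf,v3:inf,v4:10,v5:0

step 1: dist = v0:1,v1:6,v2:inf,v3:inf,v4:10,v5:0
step 2: dist = v0:1,v1:6,v2:inf,v3:inf,v4:10,v5:0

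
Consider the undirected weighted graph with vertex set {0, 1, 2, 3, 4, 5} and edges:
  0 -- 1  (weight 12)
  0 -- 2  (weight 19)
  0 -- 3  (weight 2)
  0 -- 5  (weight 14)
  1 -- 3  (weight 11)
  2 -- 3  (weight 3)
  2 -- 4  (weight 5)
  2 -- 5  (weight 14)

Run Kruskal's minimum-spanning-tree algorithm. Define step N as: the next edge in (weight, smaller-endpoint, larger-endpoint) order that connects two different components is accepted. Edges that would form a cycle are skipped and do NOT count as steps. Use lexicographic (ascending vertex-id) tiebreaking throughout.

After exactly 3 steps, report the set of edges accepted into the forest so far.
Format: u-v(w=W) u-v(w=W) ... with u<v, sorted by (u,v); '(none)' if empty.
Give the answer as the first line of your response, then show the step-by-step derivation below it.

0-3(w=2) 2-3(w=3) 2-4(w=5)

step 1: add edge 0-3 (w=2); MST = {0-3(w=2)}
step 2: add edge 2-3 (w=3); MST = {0-3(w=2) 2-3(w=3)}
step 3: add edge 2-4 (w=5); MST = {0-3(w=2) 2-3(w=3) 2-4(w=5)}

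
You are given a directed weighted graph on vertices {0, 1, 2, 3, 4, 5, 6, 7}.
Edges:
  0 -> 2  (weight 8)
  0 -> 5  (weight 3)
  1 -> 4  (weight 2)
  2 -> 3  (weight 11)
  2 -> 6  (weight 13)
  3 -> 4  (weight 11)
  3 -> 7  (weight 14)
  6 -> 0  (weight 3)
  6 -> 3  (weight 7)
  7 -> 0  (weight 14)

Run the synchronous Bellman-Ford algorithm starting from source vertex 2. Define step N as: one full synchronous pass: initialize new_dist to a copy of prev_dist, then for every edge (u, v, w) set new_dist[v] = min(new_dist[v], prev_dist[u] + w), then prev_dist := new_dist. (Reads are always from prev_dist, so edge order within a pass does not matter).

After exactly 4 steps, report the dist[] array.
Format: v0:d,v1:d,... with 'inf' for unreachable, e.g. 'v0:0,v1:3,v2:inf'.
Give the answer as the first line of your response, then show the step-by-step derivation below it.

v0:16,v1:inf,v2:0,v3:11,v4:22,v5:19,v6:13,v7:25

step 1: dist = v0:inf,v1:inf,v2:0,v3:11,v4:inf,v5:inf,v6:13,v7:inf
step 2: dist = v0:16,v1:inf,v2:0,v3:11,v4:22,v5:inf,v6:13,v7:25
step 3: dist = v0:16,v1:inf,v2:0,v3:11,v4:22,v5:19,v6:13,v7:25
step 4: dist = v0:16,v1:inf,v2:0,v3:11,v4:22,v5:19,v6:13,v7:25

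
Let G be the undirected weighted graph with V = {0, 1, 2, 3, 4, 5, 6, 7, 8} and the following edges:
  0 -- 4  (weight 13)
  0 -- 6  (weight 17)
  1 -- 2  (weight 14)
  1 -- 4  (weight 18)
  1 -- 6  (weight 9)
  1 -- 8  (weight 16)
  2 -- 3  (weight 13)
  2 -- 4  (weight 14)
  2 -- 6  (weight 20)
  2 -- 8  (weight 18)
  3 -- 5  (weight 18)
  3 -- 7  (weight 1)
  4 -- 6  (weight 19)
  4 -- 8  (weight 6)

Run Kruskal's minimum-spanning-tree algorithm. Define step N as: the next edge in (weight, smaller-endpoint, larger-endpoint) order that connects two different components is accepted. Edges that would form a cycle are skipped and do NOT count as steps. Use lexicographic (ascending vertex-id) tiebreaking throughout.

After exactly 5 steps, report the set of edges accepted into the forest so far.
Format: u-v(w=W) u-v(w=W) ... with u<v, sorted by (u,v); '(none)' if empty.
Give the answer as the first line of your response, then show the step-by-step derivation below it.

0-4(w=13) 1-6(w=9) 2-3(w=13) 3-7(w=1) 4-8(w=6)

step 1: add edge 3-7 (w=1); MST = {3-7(w=1)}
step 2: add edge 4-8 (w=6); MST = {3-7(w=1) 4-8(w=6)}
step 3: add edge 1-6 (w=9); MST = {1-6(w=9) 3-7(w=1) 4-8(w=6)}
step 4: add edge 0-4 (w=13); MST = {0-4(w=13) 1-6(w=9) 3-7(w=1) 4-8(w=6)}
step 5: add edge 2-3 (w=13); MST = {0-4(w=13) 1-6(w=9) 2-3(w=13) 3-7(w=1) 4-8(w=6)}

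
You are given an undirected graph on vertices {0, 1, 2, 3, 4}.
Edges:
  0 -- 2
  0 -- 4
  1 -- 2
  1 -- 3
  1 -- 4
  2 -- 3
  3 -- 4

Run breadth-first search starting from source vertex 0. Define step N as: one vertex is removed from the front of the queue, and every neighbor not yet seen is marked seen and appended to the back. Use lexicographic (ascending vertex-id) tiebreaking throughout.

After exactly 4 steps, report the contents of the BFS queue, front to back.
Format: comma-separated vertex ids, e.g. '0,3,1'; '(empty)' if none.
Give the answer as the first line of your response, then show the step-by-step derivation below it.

3

step 1: dequeue 0; queue=[2,4]; order=0
step 2: dequeue 2; queue=[4,1,3]; order=0,2
step 3: dequeue 4; queue=[1,3]; order=0,2,4
step 4: dequeue 1; queue=[3]; order=0,2,4,1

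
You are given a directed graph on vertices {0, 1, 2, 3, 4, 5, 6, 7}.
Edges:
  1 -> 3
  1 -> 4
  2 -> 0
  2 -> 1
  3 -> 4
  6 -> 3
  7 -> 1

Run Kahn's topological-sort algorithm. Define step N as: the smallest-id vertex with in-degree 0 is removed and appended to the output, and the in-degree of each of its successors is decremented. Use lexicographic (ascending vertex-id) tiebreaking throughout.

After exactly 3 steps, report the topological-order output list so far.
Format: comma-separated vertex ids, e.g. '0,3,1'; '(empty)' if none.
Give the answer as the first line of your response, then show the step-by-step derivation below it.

2,0,5

step 1: output 2; order=[2]; indeg=(0,1,0,2,2,0,0,0)
step 2: output 0; order=[2,0]; indeg=(0,1,0,2,2,0,0,0)
step 3: output 5; order=[2,0,5]; indeg=(0,1,0,2,2,0,0,0)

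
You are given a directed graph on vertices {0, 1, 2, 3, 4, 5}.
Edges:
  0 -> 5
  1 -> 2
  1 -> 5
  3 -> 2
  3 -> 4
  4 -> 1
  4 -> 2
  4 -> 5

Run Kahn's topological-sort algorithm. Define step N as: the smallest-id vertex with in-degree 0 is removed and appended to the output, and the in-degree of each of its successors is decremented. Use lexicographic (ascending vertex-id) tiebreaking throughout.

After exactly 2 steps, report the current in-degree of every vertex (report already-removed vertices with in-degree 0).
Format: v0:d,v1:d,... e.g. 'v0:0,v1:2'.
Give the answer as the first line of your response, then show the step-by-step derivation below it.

v0:0,v1:1,v2:2,v3:0,v4:0,v5:2

step 1: output 0; order=[0]; indeg=(0,1,3,0,1,2)
step 2: output 3; order=[0,3]; indeg=(0,1,2,0,0,2)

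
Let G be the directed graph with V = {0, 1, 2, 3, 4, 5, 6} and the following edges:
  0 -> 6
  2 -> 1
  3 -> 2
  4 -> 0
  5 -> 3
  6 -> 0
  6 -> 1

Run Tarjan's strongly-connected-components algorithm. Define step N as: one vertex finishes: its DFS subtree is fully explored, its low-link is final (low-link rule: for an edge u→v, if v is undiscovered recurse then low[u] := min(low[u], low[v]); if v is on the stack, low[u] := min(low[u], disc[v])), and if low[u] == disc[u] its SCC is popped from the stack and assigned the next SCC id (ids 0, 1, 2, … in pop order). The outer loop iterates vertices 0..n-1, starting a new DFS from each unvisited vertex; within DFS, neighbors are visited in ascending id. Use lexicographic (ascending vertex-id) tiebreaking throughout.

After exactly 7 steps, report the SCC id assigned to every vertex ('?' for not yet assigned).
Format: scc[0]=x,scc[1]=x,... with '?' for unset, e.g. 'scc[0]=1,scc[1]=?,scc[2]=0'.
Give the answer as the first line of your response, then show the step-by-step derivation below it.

scc[0]=1,scc[1]=0,scc[2]=2,scc[3]=3,scc[4]=4,scc[5]=5,scc[6]=1

step 1: low=(low[0]=0,low[1]=2,low[2]=?,low[3]=?,low[4]=?,low[5]=?,low[6]=0); scc=(scc[0]=?,scc[1]=0,scc[2]=?,scc[3]=?,scc[4]=?,scc[5]=?,scc[6]=?)
step 2: low=(low[0]=0,low[1]=2,low[2]=?,low[3]=?,low[4]=?,low[5]=?,low[6]=0); scc=(scc[0]=?,scc[1]=0,scc[2]=?,scc[3]=?,scc[4]=?,scc[5]=?,scc[6]=?)
step 3: low=(low[0]=0,low[1]=2,low[2]=?,low[3]=?,low[4]=?,low[5]=?,low[6]=0); scc=(scc[0]=1,scc[1]=0,scc[2]=?,scc[3]=?,scc[4]=?,scc[5]=?,scc[6]=1)
step 4: low=(low[0]=0,low[1]=2,low[2]=3,low[3]=?,low[4]=?,low[5]=?,low[6]=0); scc=(scc[0]=1,scc[1]=0,scc[2]=2,scc[3]=?,scc[4]=?,scc[5]=?,scc[6]=1)
step 5: low=(low[0]=0,low[1]=2,low[2]=3,low[3]=4,low[4]=?,low[5]=?,low[6]=0); scc=(scc[0]=1,scc[1]=0,scc[2]=2,scc[3]=3,scc[4]=?,scc[5]=?,scc[6]=1)
step 6: low=(low[0]=0,low[1]=2,low[2]=3,low[3]=4,low[4]=5,low[5]=?,low[6]=0); scc=(scc[0]=1,scc[1]=0,scc[2]=2,scc[3]=3,scc[4]=4,scc[5]=?,scc[6]=1)
step 7: low=(low[0]=0,low[1]=2,low[2]=3,low[3]=4,low[4]=5,low[5]=6,low[6]=0); scc=(scc[0]=1,scc[1]=0,scc[2]=2,scc[3]=3,scc[4]=4,scc[5]=5,scc[6]=1)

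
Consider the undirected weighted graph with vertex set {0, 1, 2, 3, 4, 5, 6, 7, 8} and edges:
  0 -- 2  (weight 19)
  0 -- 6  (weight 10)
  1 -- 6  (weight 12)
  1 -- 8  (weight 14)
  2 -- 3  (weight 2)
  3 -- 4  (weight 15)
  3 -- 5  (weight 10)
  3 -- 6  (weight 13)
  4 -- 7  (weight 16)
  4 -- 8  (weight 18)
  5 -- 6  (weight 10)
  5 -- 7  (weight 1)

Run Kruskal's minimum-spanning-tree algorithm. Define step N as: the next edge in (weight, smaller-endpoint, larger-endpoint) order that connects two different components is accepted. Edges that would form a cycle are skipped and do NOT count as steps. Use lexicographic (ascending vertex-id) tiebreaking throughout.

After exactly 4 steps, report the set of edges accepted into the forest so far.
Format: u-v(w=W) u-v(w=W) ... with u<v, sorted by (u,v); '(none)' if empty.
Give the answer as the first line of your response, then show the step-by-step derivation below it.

0-6(w=10) 2-3(w=2) 3-5(w=10) 5-7(w=1)

step 1: add edge 5-7 (w=1); MST = {5-7(w=1)}
step 2: add edge 2-3 (w=2); MST = {2-3(w=2) 5-7(w=1)}
step 3: add edge 0-6 (w=10); MST = {0-6(w=10) 2-3(w=2) 5-7(w=1)}
step 4: add edge 3-5 (w=10); MST = {0-6(w=10) 2-3(w=2) 3-5(w=10) 5-7(w=1)}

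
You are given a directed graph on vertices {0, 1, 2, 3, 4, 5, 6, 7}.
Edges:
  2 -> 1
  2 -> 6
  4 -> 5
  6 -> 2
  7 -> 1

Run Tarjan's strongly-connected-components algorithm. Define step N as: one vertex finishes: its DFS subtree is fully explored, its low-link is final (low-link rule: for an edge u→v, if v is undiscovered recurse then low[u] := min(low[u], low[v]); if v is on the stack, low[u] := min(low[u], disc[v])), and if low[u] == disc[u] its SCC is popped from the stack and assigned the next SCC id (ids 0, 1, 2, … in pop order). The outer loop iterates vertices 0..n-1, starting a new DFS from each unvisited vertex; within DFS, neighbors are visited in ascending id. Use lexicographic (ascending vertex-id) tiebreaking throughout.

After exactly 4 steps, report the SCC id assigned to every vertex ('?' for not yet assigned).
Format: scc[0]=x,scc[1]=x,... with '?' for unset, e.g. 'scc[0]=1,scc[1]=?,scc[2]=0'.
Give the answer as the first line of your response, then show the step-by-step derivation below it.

scc[0]=0,scc[1]=1,scc[2]=2,scc[3]=?,scc[4]=?,scc[5]=?,scc[6]=2,scc[7]=?

step 1: low=(low[0]=0,low[1]=?,low[2]=?,low[3]=?,low[4]=?,low[5]=?,low[6]=?,low[7]=?); scc=(scc[0]=0,scc[1]=?,scc[2]=?,scc[3]=?,scc[4]=?,scc[5]=?,scc[6]=?,scc[7]=?)
step 2: low=(low[0]=0,low[1]=1,low[2]=?,low[3]=?,low[4]=?,low[5]=?,low[6]=?,low[7]=?); scc=(scc[0]=0,scc[1]=1,scc[2]=?,scc[3]=?,scc[4]=?,scc[5]=?,scc[6]=?,scc[7]=?)
step 3: low=(low[0]=0,low[1]=1,low[2]=2,low[3]=?,low[4]=?,low[5]=?,low[6]=2,low[7]=?); scc=(scc[0]=0,scc[1]=1,scc[2]=?,scc[3]=?,scc[4]=?,scc[5]=?,scc[6]=?,scc[7]=?)
step 4: low=(low[0]=0,low[1]=1,low[2]=2,low[3]=?,low[4]=?,low[5]=?,low[6]=2,low[7]=?); scc=(scc[0]=0,scc[1]=1,scc[2]=2,scc[3]=?,scc[4]=?,scc[5]=?,scc[6]=2,scc[7]=?)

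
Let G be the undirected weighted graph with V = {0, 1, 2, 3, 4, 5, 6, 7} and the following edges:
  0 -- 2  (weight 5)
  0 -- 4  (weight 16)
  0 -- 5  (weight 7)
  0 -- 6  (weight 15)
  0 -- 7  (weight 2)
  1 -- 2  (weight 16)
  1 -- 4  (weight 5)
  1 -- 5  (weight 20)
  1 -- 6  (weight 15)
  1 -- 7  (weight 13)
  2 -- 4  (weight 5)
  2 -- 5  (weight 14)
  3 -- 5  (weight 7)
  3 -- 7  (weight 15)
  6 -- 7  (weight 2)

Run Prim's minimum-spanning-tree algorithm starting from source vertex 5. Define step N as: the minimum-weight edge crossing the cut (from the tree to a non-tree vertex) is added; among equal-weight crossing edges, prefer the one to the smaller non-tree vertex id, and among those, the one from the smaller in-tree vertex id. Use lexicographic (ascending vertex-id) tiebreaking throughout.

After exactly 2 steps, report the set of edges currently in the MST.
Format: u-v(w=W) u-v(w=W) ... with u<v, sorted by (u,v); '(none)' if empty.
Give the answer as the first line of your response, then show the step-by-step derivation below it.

0-5(w=7) 0-7(w=2)

step 1: add edge 0-5 (w=7); MST = {0-5(w=7)}
step 2: add edge 0-7 (w=2); MST = {0-5(w=7) 0-7(w=2)}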